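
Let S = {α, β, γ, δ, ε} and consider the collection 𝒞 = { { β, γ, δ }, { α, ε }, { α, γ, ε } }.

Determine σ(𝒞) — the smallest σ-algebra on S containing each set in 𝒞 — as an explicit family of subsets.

σ(𝒞) (8 sets): { ∅, { γ }, { α, ε }, { β, δ }, { α, γ, ε }, { β, γ, δ }, { α, β, δ, ε }, S }

Derivation:
Begin from { ∅, { α, ε }, { α, γ, ε }, { β, γ, δ }, S } (that is, 𝒞 plus ∅ and S).
Step 1: +1 →
  { β, δ }  = complement { α, γ, ε }
  (now 6)
Step 2: +1 →
  { α, β, δ, ε }  = { β, δ } ∪ { α, ε }
  (now 7)
Step 3: +1 →
  { γ }  = complement { α, β, δ, ε }
  (now 8)
After Step 4 the family is unchanged; done.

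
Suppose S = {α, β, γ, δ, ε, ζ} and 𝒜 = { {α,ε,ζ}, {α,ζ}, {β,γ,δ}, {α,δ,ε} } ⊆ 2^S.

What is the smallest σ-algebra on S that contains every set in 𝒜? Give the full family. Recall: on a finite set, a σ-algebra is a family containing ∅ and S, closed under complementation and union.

σ(𝒜) (32 sets): { {}, {α}, {δ}, {ε}, {ζ}, {α,δ}, {α,ε}, {α,ζ}, {β,γ}, {δ,ε}, {δ,ζ}, {ε,ζ}, {α,β,γ}, {α,δ,ε}, {α,δ,ζ}, {α,ε,ζ}, {β,γ,δ}, {β,γ,ε}, {β,γ,ζ}, {δ,ε,ζ}, {α,β,γ,δ}, {α,β,γ,ε}, {α,β,γ,ζ}, {α,δ,ε,ζ}, {β,γ,δ,ε}, {β,γ,δ,ζ}, {β,γ,ε,ζ}, {α,β,γ,δ,ε}, {α,β,γ,δ,ζ}, {α,β,γ,ε,ζ}, {β,γ,δ,ε,ζ}, S }

Check:
Begin from { {}, {α,ζ}, {α,δ,ε}, {α,ε,ζ}, {β,γ,δ}, S } (that is, 𝒜 plus ∅ and S).
Round 1. New:
  {β,γ,ζ}  = S∖{α,δ,ε}
  {α,δ,ε,ζ}  = {α,δ,ε} ∪ {α,ε,ζ}
  {β,γ,δ,ε}  = S∖{α,ζ}
  {α,β,γ,δ,ε}  = {α,δ,ε} ∪ {β,γ,δ}
  {α,β,γ,δ,ζ}  = {β,γ,δ} ∪ {α,ζ}
Round 2 (7 new):
  {ε}  = S∖{α,β,γ,δ,ζ}
  {ζ}  = S∖{α,β,γ,δ,ε}
  {β,γ}  = S∖{α,δ,ε,ζ}
  {α,β,γ,ζ}  = {α,ζ} ∪ {β,γ,ζ}
  {β,γ,δ,ζ}  = {β,γ,δ} ∪ {β,γ,ζ}
  {α,β,γ,ε,ζ}  = {β,γ,ζ} ∪ {α,ε,ζ}
  {β,γ,δ,ε,ζ}  = {β,γ,ζ} ∪ {β,γ,δ,ε}
Round 3: +7 →
  {α}  = S∖{β,γ,δ,ε,ζ}
  {δ}  = S∖{α,β,γ,ε,ζ}
  {α,ε}  = S∖{β,γ,δ,ζ}
  {δ,ε}  = S∖{α,β,γ,ζ}
  {ε,ζ}  = {ε} ∪ {ζ}
  {β,γ,ε}  = {β,γ} ∪ {ε}
  {β,γ,ε,ζ}  = {β,γ,ζ} ∪ {ε}
Round 4 (7 new):
  {α,δ}  = S∖{β,γ,ε,ζ}
  {δ,ζ}  = {ζ} ∪ {δ}
  {α,β,γ}  = {α} ∪ {β,γ}
  {α,δ,ζ}  = S∖{β,γ,ε}
  {δ,ε,ζ}  = {ε,ζ} ∪ {δ,ε}
  {α,β,γ,δ}  = S∖{ε,ζ}
  {α,β,γ,ε}  = {α} ∪ {β,γ,ε}
Round 5: closed — nothing new.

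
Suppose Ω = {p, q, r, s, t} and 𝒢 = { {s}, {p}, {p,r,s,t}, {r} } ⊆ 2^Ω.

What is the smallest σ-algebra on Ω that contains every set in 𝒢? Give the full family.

Begin from { {}, {p}, {r}, {s}, {p,r,s,t}, Ω } (that is, 𝒢 plus ∅ and Ω).
Pass 1 (7 new):
  {q}  = complement {p,r,s,t}
  {p,r}  = {r} ∪ {p}
  {p,s}  = {s} ∪ {p}
  {r,s}  = {r} ∪ {s}
  {p,q,r,t}  = complement {s}
  {p,q,s,t}  = complement {r}
  {q,r,s,t}  = complement {p}
  — 13 sets.
Pass 2 (10 new):
  {p,q}  = {q} ∪ {p}
  {q,r}  = {q} ∪ {r}
  {q,s}  = {q} ∪ {s}
  {p,q,r}  = {q} ∪ {p,r}
  {p,q,s}  = {q} ∪ {p,s}
  {p,q,t}  = complement {r,s}
  {p,r,s}  = {r,s} ∪ {p,s}
  {q,r,s}  = {r,s} ∪ {q}
  {q,r,t}  = complement {p,s}
  {q,s,t}  = complement {p,r}
  — 23 sets.
Pass 3: +8 →
  {p,t}  = complement {q,r,s}
  {q,t}  = complement {p,r,s}
  {r,t}  = complement {p,q,s}
  {s,t}  = complement {p,q,r}
  {p,r,t}  = complement {q,s}
  {p,s,t}  = complement {q,r}
  {r,s,t}  = complement {p,q}
  {p,q,r,s}  = {r,s} ∪ {p,q,r}
  — 31 sets.
Pass 4: 1 new —
  {t}  = complement {p,q,r,s}
  — 32 sets.
Pass 5: no new sets; the family is a σ-algebra.

Hence σ(𝒢) has 32 members: { {}, {p}, {q}, {r}, {s}, {t}, {p,q}, {p,r}, {p,s}, {p,t}, {q,r}, {q,s}, {q,t}, {r,s}, {r,t}, {s,t}, {p,q,r}, {p,q,s}, {p,q,t}, {p,r,s}, {p,r,t}, {p,s,t}, {q,r,s}, {q,r,t}, {q,s,t}, {r,s,t}, {p,q,r,s}, {p,q,r,t}, {p,q,s,t}, {p,r,s,t}, {q,r,s,t}, Ω }.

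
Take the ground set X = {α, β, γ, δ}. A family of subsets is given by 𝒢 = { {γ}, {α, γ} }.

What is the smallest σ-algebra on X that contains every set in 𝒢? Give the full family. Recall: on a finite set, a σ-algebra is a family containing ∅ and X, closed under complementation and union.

σ(𝒢) (8 sets): { ∅, {α}, {γ}, {α, γ}, {β, δ}, {α, β, δ}, {β, γ, δ}, X }

Trace:
Begin from { ∅, {γ}, {α, γ}, X } (that is, 𝒢 plus ∅ and X).
Round 1 adds 2:
  {β, δ}  = {α, γ}ᶜ
  {α, β, δ}  = {γ}ᶜ
  (now 6)
Round 2 adds 1:
  {β, γ, δ}  = {γ} ∪ {β, δ}
  (now 7)
Round 3. New:
  {α}  = {β, γ, δ}ᶜ
  (now 8)
Round 4: stable.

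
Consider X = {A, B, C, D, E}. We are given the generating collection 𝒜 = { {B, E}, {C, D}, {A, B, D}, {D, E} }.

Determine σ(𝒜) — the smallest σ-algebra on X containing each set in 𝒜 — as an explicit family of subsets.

|σ(𝒜)| = 32.  σ(𝒜) = { {}, {A}, {B}, {C}, {D}, {E}, {A, B}, {A, C}, {A, D}, {A, E}, {B, C}, {B, D}, {B, E}, {C, D}, {C, E}, {D, E}, {A, B, C}, {A, B, D}, {A, B, E}, {A, C, D}, {A, C, E}, {A, D, E}, {B, C, D}, {B, C, E}, {B, D, E}, {C, D, E}, {A, B, C, D}, {A, B, C, E}, {A, B, D, E}, {A, C, D, E}, {B, C, D, E}, X }

Trace:
Initial family (6 sets): { {}, {B, E}, {C, D}, {D, E}, {A, B, D}, X }.
Pass 1 (9 new):
  {C, E}  = X∖{A, B, D}
  {A, B, C}  = X∖{D, E}
  {A, B, E}  = X∖{C, D}
  {A, C, D}  = X∖{B, E}
  {B, D, E}  = {D, E} ∪ {B, E}
  {C, D, E}  = {D, E} ∪ {C, D}
  {A, B, C, D}  = {C, D} ∪ {A, B, D}
  {A, B, D, E}  = {D, E} ∪ {A, B, D}
  {B, C, D, E}  = {B, E} ∪ {C, D}
  |family| = 15
Pass 2: 8 new —
  {A}  = X∖{B, C, D, E}
  {C}  = X∖{A, B, D, E}
  {E}  = X∖{A, B, C, D}
  {A, B}  = X∖{C, D, E}
  {A, C}  = X∖{B, D, E}
  {B, C, E}  = {B, E} ∪ {C, E}
  {A, B, C, E}  = {B, E} ∪ {A, B, C}
  {A, C, D, E}  = {C, D, E} ∪ {A, C, D}
  |family| = 23
Pass 3: 6 new —
  {B}  = X∖{A, C, D, E}
  {D}  = X∖{A, B, C, E}
  {A, D}  = X∖{B, C, E}
  {A, E}  = {E} ∪ {A}
  {A, C, E}  = {A, C} ∪ {C, E}
  {A, D, E}  = {D, E} ∪ {A}
  |family| = 29
Pass 4. New:
  {B, C}  = X∖{A, D, E}
  {B, D}  = X∖{A, C, E}
  {B, C, D}  = X∖{A, E}
  |family| = 32
Pass 5 adds nothing — fixpoint reached.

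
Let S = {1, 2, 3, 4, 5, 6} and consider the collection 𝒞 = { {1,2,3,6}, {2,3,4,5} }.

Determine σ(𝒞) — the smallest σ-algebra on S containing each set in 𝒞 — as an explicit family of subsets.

Initial family (4 sets): { ∅, {1,2,3,6}, {2,3,4,5}, S }.
Step 1: +2 →
  {1,6}  = S∖{2,3,4,5}
  {4,5}  = S∖{1,2,3,6}
Step 2: +1 →
  {1,4,5,6}  = {4,5} ∪ {1,6}
Step 3: +1 →
  {2,3}  = S∖{1,4,5,6}
After Step 4 the family is unchanged; done.

|σ(𝒞)| = 8.  σ(𝒞) = { ∅, {1,6}, {2,3}, {4,5}, {1,2,3,6}, {1,4,5,6}, {2,3,4,5}, S }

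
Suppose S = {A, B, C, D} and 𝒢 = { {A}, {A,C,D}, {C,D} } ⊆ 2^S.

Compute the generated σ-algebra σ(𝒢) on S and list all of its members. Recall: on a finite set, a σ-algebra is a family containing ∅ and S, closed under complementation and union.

|σ(𝒢)| = 8.  σ(𝒢) = { {}, {A}, {B}, {A,B}, {C,D}, {A,C,D}, {B,C,D}, S }

Trace:
Initial family (5 sets): { {}, {A}, {C,D}, {A,C,D}, S }.
Pass 1: 3 new —
  {B}  = {A,C,D}ᶜ
  {A,B}  = {C,D}ᶜ
  {B,C,D}  = {A}ᶜ
  (now 8)
Pass 2: no new sets; the family is a σ-algebra.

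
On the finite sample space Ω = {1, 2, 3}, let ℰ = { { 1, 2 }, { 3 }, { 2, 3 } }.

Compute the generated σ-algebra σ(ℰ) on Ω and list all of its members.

Start: ℰ ∪ {∅, Ω} = { {  }, { 3 }, { 1, 2 }, { 2, 3 }, Ω }.
Pass 1 adds 1:
  { 1 }  = complement { 2, 3 }
Pass 2 adds 1:
  { 1, 3 }  = { 3 } ∪ { 1 }
Pass 3: 1 new —
  { 2 }  = complement { 1, 3 }
Pass 4 adds nothing — fixpoint reached.

Therefore σ(ℰ) = { {  }, { 1 }, { 2 }, { 3 }, { 1, 2 }, { 1, 3 }, { 2, 3 }, Ω } (|σ(ℰ)| = 8).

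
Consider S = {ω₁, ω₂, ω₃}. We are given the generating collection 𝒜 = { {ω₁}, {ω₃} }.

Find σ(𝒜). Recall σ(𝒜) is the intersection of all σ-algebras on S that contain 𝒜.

σ(𝒜) (8 sets): { {}, {ω₁}, {ω₂}, {ω₃}, {ω₁,ω₂}, {ω₁,ω₃}, {ω₂,ω₃}, S }

Check:
Take S₀ = 𝒜 ∪ {∅, S} = { {}, {ω₁}, {ω₃}, S }.
Pass 1 (3 new):
  {ω₁,ω₂}  = complement {ω₃}
  {ω₁,ω₃}  = {ω₃} ∪ {ω₁}
  {ω₂,ω₃}  = complement {ω₁}
  (now 7)
Pass 2: +1 →
  {ω₂}  = complement {ω₁,ω₃}
  (now 8)
Pass 3: already closed under ᶜ and ∪.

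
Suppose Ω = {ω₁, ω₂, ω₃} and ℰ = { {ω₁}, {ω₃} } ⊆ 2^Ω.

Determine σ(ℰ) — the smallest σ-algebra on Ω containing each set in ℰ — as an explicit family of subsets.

σ(ℰ) = { ∅, {ω₁}, {ω₂}, {ω₃}, {ω₁, ω₂}, {ω₁, ω₃}, {ω₂, ω₃}, Ω }

Check:
Take S₀ = ℰ ∪ {∅, Ω} = { ∅, {ω₁}, {ω₃}, Ω }.
Step 1 (3 new):
  {ω₁, ω₂}  = {ω₃}ᶜ
  {ω₁, ω₃}  = {ω₃} ∪ {ω₁}
  {ω₂, ω₃}  = {ω₁}ᶜ
  [7 total]
Step 2: +1 →
  {ω₂}  = {ω₁, ω₃}ᶜ
  [8 total]
Step 3: closed — nothing new.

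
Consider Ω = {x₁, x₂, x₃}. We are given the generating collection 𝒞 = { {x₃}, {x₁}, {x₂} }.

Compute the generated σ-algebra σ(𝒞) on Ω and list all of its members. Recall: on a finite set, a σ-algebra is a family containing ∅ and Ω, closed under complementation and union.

Take S₀ = 𝒞 ∪ {∅, Ω} = { {}, {x₁}, {x₂}, {x₃}, Ω }.
Round 1 (3 new):
  {x₁,x₂}  = {x₃}ᶜ
  {x₁,x₃}  = {x₂}ᶜ
  {x₂,x₃}  = {x₁}ᶜ
  — 8 sets.
Round 2 adds nothing — fixpoint reached.

Therefore σ(𝒞) = { {}, {x₁}, {x₂}, {x₃}, {x₁,x₂}, {x₁,x₃}, {x₂,x₃}, Ω } (|σ(𝒞)| = 8).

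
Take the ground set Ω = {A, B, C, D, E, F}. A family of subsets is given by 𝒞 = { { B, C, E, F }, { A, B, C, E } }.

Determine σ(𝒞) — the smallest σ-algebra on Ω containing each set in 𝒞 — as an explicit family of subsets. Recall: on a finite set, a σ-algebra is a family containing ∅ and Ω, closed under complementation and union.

Answer: σ(𝒞) = { {}, { A }, { D }, { F }, { A, D }, { A, F }, { D, F }, { A, D, F }, { B, C, E }, { A, B, C, E }, { B, C, D, E }, { B, C, E, F }, { A, B, C, D, E }, { A, B, C, E, F }, { B, C, D, E, F }, Ω }

Trace:
Initial family (4 sets): { {}, { A, B, C, E }, { B, C, E, F }, Ω }.
Round 1 (3 new):
  { A, D }  = { B, C, E, F }ᶜ
  { D, F }  = { A, B, C, E }ᶜ
  { A, B, C, E, F }  = { A, B, C, E } ∪ { B, C, E, F }
  (now 7)
Round 2: 4 new —
  { D }  = { A, B, C, E, F }ᶜ
  { A, D, F }  = { A, D } ∪ { D, F }
  { A, B, C, D, E }  = { A, D } ∪ { A, B, C, E }
  { B, C, D, E, F }  = { D, F } ∪ { B, C, E, F }
  (now 11)
Round 3: 3 new —
  { A }  = { B, C, D, E, F }ᶜ
  { F }  = { A, B, C, D, E }ᶜ
  { B, C, E }  = { A, D, F }ᶜ
  (now 14)
Round 4 (2 new):
  { A, F }  = { A } ∪ { F }
  { B, C, D, E }  = { B, C, E } ∪ { D }
  (now 16)
Round 5: already closed under ᶜ and ∪.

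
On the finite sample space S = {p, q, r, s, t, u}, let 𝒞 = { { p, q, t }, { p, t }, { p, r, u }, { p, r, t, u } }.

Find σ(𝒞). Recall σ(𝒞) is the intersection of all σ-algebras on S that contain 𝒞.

σ(𝒞) (32 sets): { {}, { p }, { q }, { s }, { t }, { p, q }, { p, s }, { p, t }, { q, s }, { q, t }, { r, u }, { s, t }, { p, q, s }, { p, q, t }, { p, r, u }, { p, s, t }, { q, r, u }, { q, s, t }, { r, s, u }, { r, t, u }, { p, q, r, u }, { p, q, s, t }, { p, r, s, u }, { p, r, t, u }, { q, r, s, u }, { q, r, t, u }, { r, s, t, u }, { p, q, r, s, u }, { p, q, r, t, u }, { p, r, s, t, u }, { q, r, s, t, u }, S }

Working:
Start: 𝒞 ∪ {∅, S} = { {}, { p, t }, { p, q, t }, { p, r, u }, { p, r, t, u }, S }.
Pass 1 (5 new):
  { q, s }  = complement { p, r, t, u }
  { q, s, t }  = complement { p, r, u }
  { r, s, u }  = complement { p, q, t }
  { q, r, s, u }  = complement { p, t }
  { p, q, r, t, u }  = { p, r, t, u } ∪ { p, q, t }
  [11 total]
Pass 2: 6 new —
  { s }  = complement { p, q, r, t, u }
  { p, q, s, t }  = { p, q, t } ∪ { q, s }
  { p, r, s, u }  = { p, r, u } ∪ { r, s, u }
  { p, q, r, s, u }  = { p, r, u } ∪ { q, r, s, u }
  { p, r, s, t, u }  = { p, r, t, u } ∪ { r, s, u }
  { q, r, s, t, u }  = { q, r, s, u } ∪ { q, s, t }
  [17 total]
Pass 3: 6 new —
  { p }  = complement { q, r, s, t, u }
  { q }  = complement { p, r, s, t, u }
  { t }  = complement { p, q, r, s, u }
  { q, t }  = complement { p, r, s, u }
  { r, u }  = complement { p, q, s, t }
  { p, s, t }  = { p, t } ∪ { s }
  [23 total]
Pass 4: +9 →
  { p, q }  = { p } ∪ { q }
  { p, s }  = { p } ∪ { s }
  { s, t }  = { t } ∪ { s }
  { p, q, s }  = { p } ∪ { q, s }
  { q, r, u }  = complement { p, s, t }
  { r, t, u }  = { t } ∪ { r, u }
  { p, q, r, u }  = { p, r, u } ∪ { q }
  { q, r, t, u }  = { q, t } ∪ { r, u }
  { r, s, t, u }  = { t } ∪ { r, s, u }
  [32 total]
Pass 5: already closed under ᶜ and ∪.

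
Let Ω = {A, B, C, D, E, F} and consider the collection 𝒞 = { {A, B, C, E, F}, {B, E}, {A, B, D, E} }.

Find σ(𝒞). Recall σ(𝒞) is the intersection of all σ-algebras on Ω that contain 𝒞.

Initial family (5 sets): { ∅, {B, E}, {A, B, D, E}, {A, B, C, E, F}, Ω }.
Round 1: +3 →
  {D}  = complement {A, B, C, E, F}
  {C, F}  = complement {A, B, D, E}
  {A, C, D, F}  = complement {B, E}
  [8 total]
Round 2. New:
  {B, D, E}  = {D} ∪ {B, E}
  {C, D, F}  = {D} ∪ {C, F}
  {B, C, E, F}  = {B, E} ∪ {C, F}
  [11 total]
Round 3: +4 →
  {A, D}  = complement {B, C, E, F}
  {A, B, E}  = complement {C, D, F}
  {A, C, F}  = complement {B, D, E}
  {B, C, D, E, F}  = {B, E} ∪ {C, D, F}
  [15 total]
Round 4: +1 →
  {A}  = complement {B, C, D, E, F}
  [16 total]
After Round 5 the family is unchanged; done.

σ(𝒞) = { ∅, {A}, {D}, {A, D}, {B, E}, {C, F}, {A, B, E}, {A, C, F}, {B, D, E}, {C, D, F}, {A, B, D, E}, {A, C, D, F}, {B, C, E, F}, {A, B, C, E, F}, {B, C, D, E, F}, Ω }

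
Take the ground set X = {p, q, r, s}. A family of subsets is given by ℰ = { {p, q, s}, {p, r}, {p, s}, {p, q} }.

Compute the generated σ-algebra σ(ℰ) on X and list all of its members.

σ(ℰ) = { ∅, {p}, {q}, {r}, {s}, {p, q}, {p, r}, {p, s}, {q, r}, {q, s}, {r, s}, {p, q, r}, {p, q, s}, {p, r, s}, {q, r, s}, X }

Derivation:
Take S₀ = ℰ ∪ {∅, X} = { ∅, {p, q}, {p, r}, {p, s}, {p, q, s}, X }.
Round 1. New:
  {r}  = complement {p, q, s}
  {q, r}  = complement {p, s}
  {q, s}  = complement {p, r}
  {r, s}  = complement {p, q}
  {p, q, r}  = {p, q} ∪ {p, r}
  {p, r, s}  = {p, s} ∪ {p, r}
  — 12 sets.
Round 2. New:
  {q}  = complement {p, r, s}
  {s}  = complement {p, q, r}
  {q, r, s}  = {r, s} ∪ {q, r}
  — 15 sets.
Round 3: +1 →
  {p}  = complement {q, r, s}
  — 16 sets.
Round 4: stable.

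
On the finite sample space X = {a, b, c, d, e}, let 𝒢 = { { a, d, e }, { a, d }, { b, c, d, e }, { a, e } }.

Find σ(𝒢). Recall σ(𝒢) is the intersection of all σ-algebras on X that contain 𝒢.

Seed the family with 𝒢 together with ∅ and X: { {  }, { a, d }, { a, e }, { a, d, e }, { b, c, d, e }, X }.
Round 1: +4 →
  { a }  = ᶜ of { b, c, d, e }
  { b, c }  = ᶜ of { a, d, e }
  { b, c, d }  = ᶜ of { a, e }
  { b, c, e }  = ᶜ of { a, d }
Round 2 (3 new):
  { a, b, c }  = { b, c } ∪ { a }
  { a, b, c, d }  = { b, c, d } ∪ { a, d }
  { a, b, c, e }  = { b, c, e } ∪ { a, e }
Round 3: +3 →
  { d }  = ᶜ of { a, b, c, e }
  { e }  = ᶜ of { a, b, c, d }
  { d, e }  = ᶜ of { a, b, c }
After Round 4 the family is unchanged; done.

|σ(𝒢)| = 16.  σ(𝒢) = { {  }, { a }, { d }, { e }, { a, d }, { a, e }, { b, c }, { d, e }, { a, b, c }, { a, d, e }, { b, c, d }, { b, c, e }, { a, b, c, d }, { a, b, c, e }, { b, c, d, e }, X }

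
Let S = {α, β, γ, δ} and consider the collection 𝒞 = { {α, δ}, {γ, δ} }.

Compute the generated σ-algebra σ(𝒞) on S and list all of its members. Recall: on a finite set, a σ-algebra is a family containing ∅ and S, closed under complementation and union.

|σ(𝒞)| = 16.  σ(𝒞) = { {}, {α}, {β}, {γ}, {δ}, {α, β}, {α, γ}, {α, δ}, {β, γ}, {β, δ}, {γ, δ}, {α, β, γ}, {α, β, δ}, {α, γ, δ}, {β, γ, δ}, S }

Working:
Seed the family with 𝒞 together with ∅ and S: { {}, {α, δ}, {γ, δ}, S }.
Step 1: +3 →
  {α, β}  = complement {γ, δ}
  {β, γ}  = complement {α, δ}
  {α, γ, δ}  = {γ, δ} ∪ {α, δ}
  — 7 sets.
Step 2 adds 4:
  {β}  = complement {α, γ, δ}
  {α, β, γ}  = {β, γ} ∪ {α, β}
  {α, β, δ}  = {α, δ} ∪ {α, β}
  {β, γ, δ}  = {γ, δ} ∪ {β, γ}
  — 11 sets.
Step 3: +3 →
  {α}  = complement {β, γ, δ}
  {γ}  = complement {α, β, δ}
  {δ}  = complement {α, β, γ}
  — 14 sets.
Step 4: +2 →
  {α, γ}  = {γ} ∪ {α}
  {β, δ}  = {δ} ∪ {β}
  — 16 sets.
After Step 5 the family is unchanged; done.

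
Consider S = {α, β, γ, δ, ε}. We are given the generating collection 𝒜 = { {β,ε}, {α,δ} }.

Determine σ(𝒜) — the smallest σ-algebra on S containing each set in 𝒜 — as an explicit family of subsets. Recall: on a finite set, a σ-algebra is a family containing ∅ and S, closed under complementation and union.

σ(𝒜) = { ∅, {γ}, {α,δ}, {β,ε}, {α,γ,δ}, {β,γ,ε}, {α,β,δ,ε}, S }

Working:
Begin from { ∅, {α,δ}, {β,ε}, S } (that is, 𝒜 plus ∅ and S).
Step 1 adds 3:
  {α,γ,δ}  = complement {β,ε}
  {β,γ,ε}  = complement {α,δ}
  {α,β,δ,ε}  = {β,ε} ∪ {α,δ}
  |family| = 7
Step 2 adds 1:
  {γ}  = complement {α,β,δ,ε}
  |family| = 8
Step 3 adds nothing — fixpoint reached.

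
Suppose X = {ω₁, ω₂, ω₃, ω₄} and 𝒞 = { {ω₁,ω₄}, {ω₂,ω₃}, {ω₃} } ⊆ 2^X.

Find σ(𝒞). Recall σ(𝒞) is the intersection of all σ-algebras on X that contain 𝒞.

Initial family (5 sets): { {}, {ω₃}, {ω₁,ω₄}, {ω₂,ω₃}, X }.
Iteration 1 (2 new):
  {ω₁,ω₂,ω₄}  = ᶜ of {ω₃}
  {ω₁,ω₃,ω₄}  = {ω₃} ∪ {ω₁,ω₄}
  (now 7)
Iteration 2: 1 new —
  {ω₂}  = ᶜ of {ω₁,ω₃,ω₄}
  (now 8)
Iteration 3: closed — nothing new.

|σ(𝒞)| = 8.  σ(𝒞) = { {}, {ω₂}, {ω₃}, {ω₁,ω₄}, {ω₂,ω₃}, {ω₁,ω₂,ω₄}, {ω₁,ω₃,ω₄}, X }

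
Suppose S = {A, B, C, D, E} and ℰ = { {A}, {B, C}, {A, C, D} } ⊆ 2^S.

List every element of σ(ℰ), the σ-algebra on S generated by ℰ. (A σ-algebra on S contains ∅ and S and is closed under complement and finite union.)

Begin from { ∅, {A}, {B, C}, {A, C, D}, S } (that is, ℰ plus ∅ and S).
Step 1. New:
  {B, E}  = S∖{A, C, D}
  {A, B, C}  = {B, C} ∪ {A}
  {A, D, E}  = S∖{B, C}
  {A, B, C, D}  = {A, C, D} ∪ {B, C}
  {B, C, D, E}  = S∖{A}
  [10 total]
Step 2 (7 new):
  {E}  = S∖{A, B, C, D}
  {D, E}  = S∖{A, B, C}
  {A, B, E}  = {B, E} ∪ {A}
  {B, C, E}  = {B, E} ∪ {B, C}
  {A, B, C, E}  = {B, E} ∪ {A, B, C}
  {A, B, D, E}  = {A, D, E} ∪ {B, E}
  {A, C, D, E}  = {A, D, E} ∪ {A, C, D}
  [17 total]
Step 3: 7 new —
  {B}  = S∖{A, C, D, E}
  {C}  = S∖{A, B, D, E}
  {D}  = S∖{A, B, C, E}
  {A, D}  = S∖{B, C, E}
  {A, E}  = {E} ∪ {A}
  {C, D}  = S∖{A, B, E}
  {B, D, E}  = {D, E} ∪ {B, E}
  [24 total]
Step 4: 8 new —
  {A, B}  = {B} ∪ {A}
  {A, C}  = S∖{B, D, E}
  {B, D}  = {B} ∪ {D}
  {C, E}  = {E} ∪ {C}
  {A, B, D}  = {B} ∪ {A, D}
  {A, C, E}  = {C} ∪ {A, E}
  {B, C, D}  = S∖{A, E}
  {C, D, E}  = {C, D} ∪ {E}
  [32 total]
Step 5: already closed under ᶜ and ∪.

|σ(ℰ)| = 32.  σ(ℰ) = { ∅, {A}, {B}, {C}, {D}, {E}, {A, B}, {A, C}, {A, D}, {A, E}, {B, C}, {B, D}, {B, E}, {C, D}, {C, E}, {D, E}, {A, B, C}, {A, B, D}, {A, B, E}, {A, C, D}, {A, C, E}, {A, D, E}, {B, C, D}, {B, C, E}, {B, D, E}, {C, D, E}, {A, B, C, D}, {A, B, C, E}, {A, B, D, E}, {A, C, D, E}, {B, C, D, E}, S }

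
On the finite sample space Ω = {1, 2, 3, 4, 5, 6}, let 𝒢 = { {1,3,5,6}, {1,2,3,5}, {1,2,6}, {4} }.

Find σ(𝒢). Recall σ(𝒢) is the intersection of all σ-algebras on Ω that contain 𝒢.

Take S₀ = 𝒢 ∪ {∅, Ω} = { {}, {4}, {1,2,6}, {1,2,3,5}, {1,3,5,6}, Ω }.
Step 1: +7 →
  {2,4}  = ᶜ of {1,3,5,6}
  {4,6}  = ᶜ of {1,2,3,5}
  {3,4,5}  = ᶜ of {1,2,6}
  {1,2,4,6}  = {4} ∪ {1,2,6}
  {1,2,3,4,5}  = {4} ∪ {1,2,3,5}
  {1,2,3,5,6}  = ᶜ of {4}
  {1,3,4,5,6}  = {1,3,5,6} ∪ {4}
  — 13 sets.
Step 2 (6 new):
  {2}  = ᶜ of {1,3,4,5,6}
  {6}  = ᶜ of {1,2,3,4,5}
  {3,5}  = ᶜ of {1,2,4,6}
  {2,4,6}  = {4,6} ∪ {2,4}
  {2,3,4,5}  = {3,4,5} ∪ {2,4}
  {3,4,5,6}  = {3,4,5} ∪ {4,6}
  — 19 sets.
Step 3 adds 7:
  {1,2}  = ᶜ of {3,4,5,6}
  {1,6}  = ᶜ of {2,3,4,5}
  {2,6}  = {2} ∪ {6}
  {1,3,5}  = ᶜ of {2,4,6}
  {2,3,5}  = {2} ∪ {3,5}
  {3,5,6}  = {3,5} ∪ {6}
  {2,3,4,5,6}  = {2,4,6} ∪ {3,4,5}
  — 26 sets.
Step 4. New:
  {1}  = ᶜ of {2,3,4,5,6}
  {1,2,4}  = ᶜ of {3,5,6}
  {1,4,6}  = ᶜ of {2,3,5}
  {1,3,4,5}  = ᶜ of {2,6}
  {2,3,5,6}  = {2} ∪ {3,5,6}
  — 31 sets.
Step 5: 1 new —
  {1,4}  = ᶜ of {2,3,5,6}
  — 32 sets.
Step 6: no new sets; the family is a σ-algebra.

σ(𝒢) = { {}, {1}, {2}, {4}, {6}, {1,2}, {1,4}, {1,6}, {2,4}, {2,6}, {3,5}, {4,6}, {1,2,4}, {1,2,6}, {1,3,5}, {1,4,6}, {2,3,5}, {2,4,6}, {3,4,5}, {3,5,6}, {1,2,3,5}, {1,2,4,6}, {1,3,4,5}, {1,3,5,6}, {2,3,4,5}, {2,3,5,6}, {3,4,5,6}, {1,2,3,4,5}, {1,2,3,5,6}, {1,3,4,5,6}, {2,3,4,5,6}, Ω }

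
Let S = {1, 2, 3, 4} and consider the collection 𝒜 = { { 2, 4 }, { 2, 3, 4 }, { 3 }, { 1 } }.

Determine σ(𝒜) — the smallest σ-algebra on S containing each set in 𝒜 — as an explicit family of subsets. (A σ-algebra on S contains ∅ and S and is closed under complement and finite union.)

Start: 𝒜 ∪ {∅, S} = { ∅, { 1 }, { 3 }, { 2, 4 }, { 2, 3, 4 }, S }.
Round 1: 2 new —
  { 1, 3 }  = S∖{ 2, 4 }
  { 1, 2, 4 }  = S∖{ 3 }
Round 2: closed — nothing new.

|σ(𝒜)| = 8.  σ(𝒜) = { ∅, { 1 }, { 3 }, { 1, 3 }, { 2, 4 }, { 1, 2, 4 }, { 2, 3, 4 }, S }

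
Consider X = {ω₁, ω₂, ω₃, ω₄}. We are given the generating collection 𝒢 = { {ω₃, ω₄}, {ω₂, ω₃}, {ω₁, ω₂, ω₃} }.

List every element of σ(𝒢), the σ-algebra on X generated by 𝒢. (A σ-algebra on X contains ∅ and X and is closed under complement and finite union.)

|σ(𝒢)| = 16.  σ(𝒢) = { {}, {ω₁}, {ω₂}, {ω₃}, {ω₄}, {ω₁, ω₂}, {ω₁, ω₃}, {ω₁, ω₄}, {ω₂, ω₃}, {ω₂, ω₄}, {ω₃, ω₄}, {ω₁, ω₂, ω₃}, {ω₁, ω₂, ω₄}, {ω₁, ω₃, ω₄}, {ω₂, ω₃, ω₄}, X }

Derivation:
Seed the family with 𝒢 together with ∅ and X: { {}, {ω₂, ω₃}, {ω₃, ω₄}, {ω₁, ω₂, ω₃}, X }.
Round 1: +4 →
  {ω₄}  = X∖{ω₁, ω₂, ω₃}
  {ω₁, ω₂}  = X∖{ω₃, ω₄}
  {ω₁, ω₄}  = X∖{ω₂, ω₃}
  {ω₂, ω₃, ω₄}  = {ω₃, ω₄} ∪ {ω₂, ω₃}
  [9 total]
Round 2: 3 new —
  {ω₁}  = X∖{ω₂, ω₃, ω₄}
  {ω₁, ω₂, ω₄}  = {ω₁, ω₂} ∪ {ω₁, ω₄}
  {ω₁, ω₃, ω₄}  = {ω₃, ω₄} ∪ {ω₁, ω₄}
  [12 total]
Round 3: +2 →
  {ω₂}  = X∖{ω₁, ω₃, ω₄}
  {ω₃}  = X∖{ω₁, ω₂, ω₄}
  [14 total]
Round 4. New:
  {ω₁, ω₃}  = {ω₃} ∪ {ω₁}
  {ω₂, ω₄}  = {ω₄} ∪ {ω₂}
  [16 total]
Round 5: no new sets; the family is a σ-algebra.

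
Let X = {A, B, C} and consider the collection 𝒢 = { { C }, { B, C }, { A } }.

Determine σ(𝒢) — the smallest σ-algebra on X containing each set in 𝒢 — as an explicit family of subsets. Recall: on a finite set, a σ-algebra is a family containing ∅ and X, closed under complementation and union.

Take S₀ = 𝒢 ∪ {∅, X} = { ∅, { A }, { C }, { B, C }, X }.
Step 1 (2 new):
  { A, B }  = ᶜ of { C }
  { A, C }  = { C } ∪ { A }
  [7 total]
Step 2. New:
  { B }  = ᶜ of { A, C }
  [8 total]
After Step 3 the family is unchanged; done.

|σ(𝒢)| = 8.  σ(𝒢) = { ∅, { A }, { B }, { C }, { A, B }, { A, C }, { B, C }, X }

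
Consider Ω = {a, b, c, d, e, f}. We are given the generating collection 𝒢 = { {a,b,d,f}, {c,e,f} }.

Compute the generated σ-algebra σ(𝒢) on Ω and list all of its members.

Answer: σ(𝒢) = { {}, {f}, {c,e}, {a,b,d}, {c,e,f}, {a,b,d,f}, {a,b,c,d,e}, Ω }

Check:
Seed the family with 𝒢 together with ∅ and Ω: { {}, {c,e,f}, {a,b,d,f}, Ω }.
Round 1: 2 new —
  {c,e}  = {a,b,d,f}ᶜ
  {a,b,d}  = {c,e,f}ᶜ
Round 2: 1 new —
  {a,b,c,d,e}  = {c,e} ∪ {a,b,d}
Round 3 (1 new):
  {f}  = {a,b,c,d,e}ᶜ
After Round 4 the family is unchanged; done.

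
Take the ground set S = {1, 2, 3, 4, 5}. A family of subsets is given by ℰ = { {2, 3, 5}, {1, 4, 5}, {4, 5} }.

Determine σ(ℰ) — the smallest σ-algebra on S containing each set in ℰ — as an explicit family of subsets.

Start: ℰ ∪ {∅, S} = { {}, {4, 5}, {1, 4, 5}, {2, 3, 5}, S }.
Pass 1: +4 →
  {1, 4}  = {2, 3, 5}ᶜ
  {2, 3}  = {1, 4, 5}ᶜ
  {1, 2, 3}  = {4, 5}ᶜ
  {2, 3, 4, 5}  = {4, 5} ∪ {2, 3, 5}
  — 9 sets.
Pass 2: 3 new —
  {1}  = {2, 3, 4, 5}ᶜ
  {1, 2, 3, 4}  = {1, 2, 3} ∪ {1, 4}
  {1, 2, 3, 5}  = {1, 2, 3} ∪ {2, 3, 5}
  — 12 sets.
Pass 3. New:
  {4}  = {1, 2, 3, 5}ᶜ
  {5}  = {1, 2, 3, 4}ᶜ
  — 14 sets.
Pass 4. New:
  {1, 5}  = {5} ∪ {1}
  {2, 3, 4}  = {2, 3} ∪ {4}
  — 16 sets.
Pass 5: closed — nothing new.

Therefore σ(ℰ) = { {}, {1}, {4}, {5}, {1, 4}, {1, 5}, {2, 3}, {4, 5}, {1, 2, 3}, {1, 4, 5}, {2, 3, 4}, {2, 3, 5}, {1, 2, 3, 4}, {1, 2, 3, 5}, {2, 3, 4, 5}, S } (|σ(ℰ)| = 16).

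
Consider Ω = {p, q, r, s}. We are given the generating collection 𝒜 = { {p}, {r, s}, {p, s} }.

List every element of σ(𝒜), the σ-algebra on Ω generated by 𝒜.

Answer: σ(𝒜) = { {}, {p}, {q}, {r}, {s}, {p, q}, {p, r}, {p, s}, {q, r}, {q, s}, {r, s}, {p, q, r}, {p, q, s}, {p, r, s}, {q, r, s}, Ω }

Derivation:
Seed the family with 𝒜 together with ∅ and Ω: { {}, {p}, {p, s}, {r, s}, Ω }.
Pass 1 adds 4:
  {p, q}  = ᶜ of {r, s}
  {q, r}  = ᶜ of {p, s}
  {p, r, s}  = {r, s} ∪ {p, s}
  {q, r, s}  = ᶜ of {p}
  (now 9)
Pass 2. New:
  {q}  = ᶜ of {p, r, s}
  {p, q, r}  = {p, q} ∪ {q, r}
  {p, q, s}  = {p, q} ∪ {p, s}
  (now 12)
Pass 3. New:
  {r}  = ᶜ of {p, q, s}
  {s}  = ᶜ of {p, q, r}
  (now 14)
Pass 4: 2 new —
  {p, r}  = {r} ∪ {p}
  {q, s}  = {s} ∪ {q}
  (now 16)
Pass 5: already closed under ᶜ and ∪.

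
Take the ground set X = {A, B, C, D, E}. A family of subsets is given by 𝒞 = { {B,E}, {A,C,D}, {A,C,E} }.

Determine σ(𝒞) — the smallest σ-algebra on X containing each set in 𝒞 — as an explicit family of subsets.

Initial family (5 sets): { ∅, {B,E}, {A,C,D}, {A,C,E}, X }.
Round 1: 3 new —
  {B,D}  = X∖{A,C,E}
  {A,B,C,E}  = {B,E} ∪ {A,C,E}
  {A,C,D,E}  = {A,C,D} ∪ {A,C,E}
Round 2: +4 →
  {B}  = X∖{A,C,D,E}
  {D}  = X∖{A,B,C,E}
  {B,D,E}  = {B,E} ∪ {B,D}
  {A,B,C,D}  = {A,C,D} ∪ {B,D}
Round 3: 2 new —
  {E}  = X∖{A,B,C,D}
  {A,C}  = X∖{B,D,E}
Round 4: +2 →
  {D,E}  = {D} ∪ {E}
  {A,B,C}  = {A,C} ∪ {B}
Round 5: no new sets; the family is a σ-algebra.

Therefore σ(𝒞) = { ∅, {B}, {D}, {E}, {A,C}, {B,D}, {B,E}, {D,E}, {A,B,C}, {A,C,D}, {A,C,E}, {B,D,E}, {A,B,C,D}, {A,B,C,E}, {A,C,D,E}, X } (|σ(𝒞)| = 16).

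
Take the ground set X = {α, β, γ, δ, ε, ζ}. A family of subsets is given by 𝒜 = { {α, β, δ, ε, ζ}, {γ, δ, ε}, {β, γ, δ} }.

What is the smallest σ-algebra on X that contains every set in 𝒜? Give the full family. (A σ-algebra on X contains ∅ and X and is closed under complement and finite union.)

|σ(𝒜)| = 32.  σ(𝒜) = { ∅, {β}, {γ}, {δ}, {ε}, {α, ζ}, {β, γ}, {β, δ}, {β, ε}, {γ, δ}, {γ, ε}, {δ, ε}, {α, β, ζ}, {α, γ, ζ}, {α, δ, ζ}, {α, ε, ζ}, {β, γ, δ}, {β, γ, ε}, {β, δ, ε}, {γ, δ, ε}, {α, β, γ, ζ}, {α, β, δ, ζ}, {α, β, ε, ζ}, {α, γ, δ, ζ}, {α, γ, ε, ζ}, {α, δ, ε, ζ}, {β, γ, δ, ε}, {α, β, γ, δ, ζ}, {α, β, γ, ε, ζ}, {α, β, δ, ε, ζ}, {α, γ, δ, ε, ζ}, X }

Trace:
Seed the family with 𝒜 together with ∅ and X: { ∅, {β, γ, δ}, {γ, δ, ε}, {α, β, δ, ε, ζ}, X }.
Step 1. New:
  {γ}  = {α, β, δ, ε, ζ}ᶜ
  {α, β, ζ}  = {γ, δ, ε}ᶜ
  {α, ε, ζ}  = {β, γ, δ}ᶜ
  {β, γ, δ, ε}  = {γ, δ, ε} ∪ {β, γ, δ}
Step 2: +6 →
  {α, ζ}  = {β, γ, δ, ε}ᶜ
  {α, β, γ, ζ}  = {γ} ∪ {α, β, ζ}
  {α, β, ε, ζ}  = {α, ε, ζ} ∪ {α, β, ζ}
  {α, γ, ε, ζ}  = {γ} ∪ {α, ε, ζ}
  {α, β, γ, δ, ζ}  = {β, γ, δ} ∪ {α, β, ζ}
  {α, γ, δ, ε, ζ}  = {γ, δ, ε} ∪ {α, ε, ζ}
Step 3: +7 →
  {β}  = {α, γ, δ, ε, ζ}ᶜ
  {ε}  = {α, β, γ, δ, ζ}ᶜ
  {β, δ}  = {α, γ, ε, ζ}ᶜ
  {γ, δ}  = {α, β, ε, ζ}ᶜ
  {δ, ε}  = {α, β, γ, ζ}ᶜ
  {α, γ, ζ}  = {γ} ∪ {α, ζ}
  {α, β, γ, ε, ζ}  = {α, γ, ε, ζ} ∪ {α, β, ζ}
Step 4 (8 new):
  {δ}  = {α, β, γ, ε, ζ}ᶜ
  {β, γ}  = {β} ∪ {γ}
  {β, ε}  = {β} ∪ {ε}
  {γ, ε}  = {ε} ∪ {γ}
  {β, δ, ε}  = {α, γ, ζ}ᶜ
  {α, β, δ, ζ}  = {α, ζ} ∪ {β, δ}
  {α, γ, δ, ζ}  = {γ, δ} ∪ {α, γ, ζ}
  {α, δ, ε, ζ}  = {α, ζ} ∪ {δ, ε}
Step 5 adds 2:
  {α, δ, ζ}  = {α, ζ} ∪ {δ}
  {β, γ, ε}  = {β, ε} ∪ {γ}
Step 6: stable.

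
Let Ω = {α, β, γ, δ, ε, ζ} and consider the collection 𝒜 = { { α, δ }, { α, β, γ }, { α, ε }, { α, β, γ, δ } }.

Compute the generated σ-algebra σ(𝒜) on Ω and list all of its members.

σ(𝒜) = { {  }, { α }, { δ }, { ε }, { ζ }, { α, δ }, { α, ε }, { α, ζ }, { β, γ }, { δ, ε }, { δ, ζ }, { ε, ζ }, { α, β, γ }, { α, δ, ε }, { α, δ, ζ }, { α, ε, ζ }, { β, γ, δ }, { β, γ, ε }, { β, γ, ζ }, { δ, ε, ζ }, { α, β, γ, δ }, { α, β, γ, ε }, { α, β, γ, ζ }, { α, δ, ε, ζ }, { β, γ, δ, ε }, { β, γ, δ, ζ }, { β, γ, ε, ζ }, { α, β, γ, δ, ε }, { α, β, γ, δ, ζ }, { α, β, γ, ε, ζ }, { β, γ, δ, ε, ζ }, Ω }

Trace:
Initial family (6 sets): { {  }, { α, δ }, { α, ε }, { α, β, γ }, { α, β, γ, δ }, Ω }.
Step 1 (7 new):
  { ε, ζ }  = Ω∖{ α, β, γ, δ }
  { α, δ, ε }  = { α, δ } ∪ { α, ε }
  { δ, ε, ζ }  = Ω∖{ α, β, γ }
  { α, β, γ, ε }  = { α, β, γ } ∪ { α, ε }
  { β, γ, δ, ζ }  = Ω∖{ α, ε }
  { β, γ, ε, ζ }  = Ω∖{ α, δ }
  { α, β, γ, δ, ε }  = { α, ε } ∪ { α, β, γ, δ }
  (now 13)
Step 2 adds 8:
  { ζ }  = Ω∖{ α, β, γ, δ, ε }
  { δ, ζ }  = Ω∖{ α, β, γ, ε }
  { α, ε, ζ }  = { ε, ζ } ∪ { α, ε }
  { β, γ, ζ }  = Ω∖{ α, δ, ε }
  { α, δ, ε, ζ }  = { α, δ, ε } ∪ { ε, ζ }
  { α, β, γ, δ, ζ }  = { α, β, γ } ∪ { β, γ, δ, ζ }
  { α, β, γ, ε, ζ }  = { α, β, γ } ∪ { ε, ζ }
  { β, γ, δ, ε, ζ }  = { ε, ζ } ∪ { β, γ, δ, ζ }
  (now 21)
Step 3 adds 7:
  { α }  = Ω∖{ β, γ, δ, ε, ζ }
  { δ }  = Ω∖{ α, β, γ, ε, ζ }
  { ε }  = Ω∖{ α, β, γ, δ, ζ }
  { β, γ }  = Ω∖{ α, δ, ε, ζ }
  { α, δ, ζ }  = { α, δ } ∪ { δ, ζ }
  { β, γ, δ }  = Ω∖{ α, ε, ζ }
  { α, β, γ, ζ }  = { α, β, γ } ∪ { β, γ, ζ }
  (now 28)
Step 4 (4 new):
  { α, ζ }  = { α } ∪ { ζ }
  { δ, ε }  = Ω∖{ α, β, γ, ζ }
  { β, γ, ε }  = Ω∖{ α, δ, ζ }
  { β, γ, δ, ε }  = { β, γ, δ } ∪ { ε }
  (now 32)
Step 5 adds nothing — fixpoint reached.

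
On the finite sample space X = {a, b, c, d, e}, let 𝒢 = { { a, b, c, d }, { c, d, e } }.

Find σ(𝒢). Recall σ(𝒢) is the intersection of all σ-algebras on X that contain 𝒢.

Initial family (4 sets): { {}, { c, d, e }, { a, b, c, d }, X }.
Iteration 1 adds 2:
  { e }  = complement { a, b, c, d }
  { a, b }  = complement { c, d, e }
  — 6 sets.
Iteration 2 adds 1:
  { a, b, e }  = { a, b } ∪ { e }
  — 7 sets.
Iteration 3: +1 →
  { c, d }  = complement { a, b, e }
  — 8 sets.
Iteration 4 adds nothing — fixpoint reached.

|σ(𝒢)| = 8.  σ(𝒢) = { {}, { e }, { a, b }, { c, d }, { a, b, e }, { c, d, e }, { a, b, c, d }, X }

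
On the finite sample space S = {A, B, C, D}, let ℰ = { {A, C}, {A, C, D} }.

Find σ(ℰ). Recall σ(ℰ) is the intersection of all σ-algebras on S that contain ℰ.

Initial family (4 sets): { {}, {A, C}, {A, C, D}, S }.
Iteration 1 (2 new):
  {B}  = ᶜ of {A, C, D}
  {B, D}  = ᶜ of {A, C}
  [6 total]
Iteration 2: +1 →
  {A, B, C}  = {A, C} ∪ {B}
  [7 total]
Iteration 3. New:
  {D}  = ᶜ of {A, B, C}
  [8 total]
After Iteration 4 the family is unchanged; done.

|σ(ℰ)| = 8.  σ(ℰ) = { {}, {B}, {D}, {A, C}, {B, D}, {A, B, C}, {A, C, D}, S }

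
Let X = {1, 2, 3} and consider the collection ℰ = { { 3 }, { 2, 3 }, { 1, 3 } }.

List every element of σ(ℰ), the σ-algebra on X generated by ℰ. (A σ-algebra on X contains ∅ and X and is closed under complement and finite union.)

Begin from { ∅, { 3 }, { 1, 3 }, { 2, 3 }, X } (that is, ℰ plus ∅ and X).
Iteration 1 (3 new):
  { 1 }  = X∖{ 2, 3 }
  { 2 }  = X∖{ 1, 3 }
  { 1, 2 }  = X∖{ 3 }
  |family| = 8
Iteration 2: stable.

Hence σ(ℰ) has 8 members: { ∅, { 1 }, { 2 }, { 3 }, { 1, 2 }, { 1, 3 }, { 2, 3 }, X }.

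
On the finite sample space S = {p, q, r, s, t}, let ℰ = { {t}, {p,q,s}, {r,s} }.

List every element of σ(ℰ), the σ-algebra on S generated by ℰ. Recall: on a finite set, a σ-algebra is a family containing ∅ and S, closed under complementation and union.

Answer: σ(ℰ) = { ∅, {r}, {s}, {t}, {p,q}, {r,s}, {r,t}, {s,t}, {p,q,r}, {p,q,s}, {p,q,t}, {r,s,t}, {p,q,r,s}, {p,q,r,t}, {p,q,s,t}, S }

Derivation:
Initial family (5 sets): { ∅, {t}, {r,s}, {p,q,s}, S }.
Step 1 adds 5:
  {r,t}  = complement {p,q,s}
  {p,q,t}  = complement {r,s}
  {r,s,t}  = {r,s} ∪ {t}
  {p,q,r,s}  = complement {t}
  {p,q,s,t}  = {p,q,s} ∪ {t}
Step 2. New:
  {r}  = complement {p,q,s,t}
  {p,q}  = complement {r,s,t}
  {p,q,r,t}  = {p,q,t} ∪ {r,t}
Step 3 adds 2:
  {s}  = complement {p,q,r,t}
  {p,q,r}  = {r} ∪ {p,q}
Step 4. New:
  {s,t}  = complement {p,q,r}
Step 5: already closed under ᶜ and ∪.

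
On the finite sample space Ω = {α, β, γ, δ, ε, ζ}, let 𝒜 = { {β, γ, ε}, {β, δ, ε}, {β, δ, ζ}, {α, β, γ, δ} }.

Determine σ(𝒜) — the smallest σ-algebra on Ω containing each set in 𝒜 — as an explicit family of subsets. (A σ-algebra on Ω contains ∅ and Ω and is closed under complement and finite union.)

Take S₀ = 𝒜 ∪ {∅, Ω} = { {}, {β, γ, ε}, {β, δ, ε}, {β, δ, ζ}, {α, β, γ, δ}, Ω }.
Step 1: 9 new —
  {ε, ζ}  = ᶜ of {α, β, γ, δ}
  {α, γ, ε}  = ᶜ of {β, δ, ζ}
  {α, γ, ζ}  = ᶜ of {β, δ, ε}
  {α, δ, ζ}  = ᶜ of {β, γ, ε}
  {β, γ, δ, ε}  = {β, γ, ε} ∪ {β, δ, ε}
  {β, δ, ε, ζ}  = {β, δ, ζ} ∪ {β, δ, ε}
  {α, β, γ, δ, ε}  = {β, γ, ε} ∪ {α, β, γ, δ}
  {α, β, γ, δ, ζ}  = {β, δ, ζ} ∪ {α, β, γ, δ}
  {β, γ, δ, ε, ζ}  = {β, δ, ζ} ∪ {β, γ, ε}
  (now 15)
Step 2 adds 14:
  {α}  = ᶜ of {β, γ, δ, ε, ζ}
  {ε}  = ᶜ of {α, β, γ, δ, ζ}
  {ζ}  = ᶜ of {α, β, γ, δ, ε}
  {α, γ}  = ᶜ of {β, δ, ε, ζ}
  {α, ζ}  = ᶜ of {β, γ, δ, ε}
  {α, β, γ, ε}  = {α, γ, ε} ∪ {β, γ, ε}
  {α, β, δ, ζ}  = {β, δ, ζ} ∪ {α, δ, ζ}
  {α, γ, δ, ζ}  = {α, γ, ζ} ∪ {α, δ, ζ}
  {α, γ, ε, ζ}  = {ε, ζ} ∪ {α, γ, ζ}
  {α, δ, ε, ζ}  = {ε, ζ} ∪ {α, δ, ζ}
  {β, γ, ε, ζ}  = {ε, ζ} ∪ {β, γ, ε}
  {α, β, γ, ε, ζ}  = {α, γ, ζ} ∪ {β, γ, ε}
  {α, β, δ, ε, ζ}  = {α, δ, ζ} ∪ {β, δ, ε, ζ}
  {α, γ, δ, ε, ζ}  = {α, γ, ε} ∪ {α, δ, ζ}
  (now 29)
Step 3: +12 →
  {β}  = ᶜ of {α, γ, δ, ε, ζ}
  {γ}  = ᶜ of {α, β, δ, ε, ζ}
  {δ}  = ᶜ of {α, β, γ, ε, ζ}
  {α, δ}  = ᶜ of {β, γ, ε, ζ}
  {α, ε}  = {ε} ∪ {α}
  {β, γ}  = ᶜ of {α, δ, ε, ζ}
  {β, δ}  = ᶜ of {α, γ, ε, ζ}
  {β, ε}  = ᶜ of {α, γ, δ, ζ}
  {γ, ε}  = ᶜ of {α, β, δ, ζ}
  {δ, ζ}  = ᶜ of {α, β, γ, ε}
  {α, ε, ζ}  = {ε, ζ} ∪ {α, ζ}
  {α, β, δ, ε}  = {β, δ, ε} ∪ {α}
  (now 41)
Step 4. New:
  {α, β}  = {β} ∪ {α}
  {β, ζ}  = {β} ∪ {ζ}
  {γ, δ}  = {γ} ∪ {δ}
  {γ, ζ}  = ᶜ of {α, β, δ, ε}
  {δ, ε}  = {δ} ∪ {ε}
  {α, β, γ}  = {β} ∪ {α, γ}
  {α, β, δ}  = {β} ∪ {α, δ}
  {α, β, ε}  = {β} ∪ {α, ε}
  {α, β, ζ}  = {α, ζ} ∪ {β}
  {α, γ, δ}  = {α, γ} ∪ {δ}
  {α, δ, ε}  = {δ} ∪ {α, ε}
  {β, γ, δ}  = ᶜ of {α, ε, ζ}
  {β, γ, ζ}  = {β, γ} ∪ {ζ}
  {β, ε, ζ}  = {β} ∪ {ε, ζ}
  {γ, δ, ε}  = {γ, ε} ∪ {δ}
  {γ, δ, ζ}  = {γ} ∪ {δ, ζ}
  {γ, ε, ζ}  = {γ, ε} ∪ {ε, ζ}
  {δ, ε, ζ}  = {δ} ∪ {ε, ζ}
  {α, β, γ, ζ}  = {α, γ, ζ} ∪ {β}
  {α, β, ε, ζ}  = {α, ζ} ∪ {β, ε}
  {α, γ, δ, ε}  = {α, γ, ε} ∪ {δ}
  {β, γ, δ, ζ}  = ᶜ of {α, ε}
  {γ, δ, ε, ζ}  = {γ, ε} ∪ {δ, ζ}
  (now 64)
Step 5 adds nothing — fixpoint reached.

σ(𝒜) = { {}, {α}, {β}, {γ}, {δ}, {ε}, {ζ}, {α, β}, {α, γ}, {α, δ}, {α, ε}, {α, ζ}, {β, γ}, {β, δ}, {β, ε}, {β, ζ}, {γ, δ}, {γ, ε}, {γ, ζ}, {δ, ε}, {δ, ζ}, {ε, ζ}, {α, β, γ}, {α, β, δ}, {α, β, ε}, {α, β, ζ}, {α, γ, δ}, {α, γ, ε}, {α, γ, ζ}, {α, δ, ε}, {α, δ, ζ}, {α, ε, ζ}, {β, γ, δ}, {β, γ, ε}, {β, γ, ζ}, {β, δ, ε}, {β, δ, ζ}, {β, ε, ζ}, {γ, δ, ε}, {γ, δ, ζ}, {γ, ε, ζ}, {δ, ε, ζ}, {α, β, γ, δ}, {α, β, γ, ε}, {α, β, γ, ζ}, {α, β, δ, ε}, {α, β, δ, ζ}, {α, β, ε, ζ}, {α, γ, δ, ε}, {α, γ, δ, ζ}, {α, γ, ε, ζ}, {α, δ, ε, ζ}, {β, γ, δ, ε}, {β, γ, δ, ζ}, {β, γ, ε, ζ}, {β, δ, ε, ζ}, {γ, δ, ε, ζ}, {α, β, γ, δ, ε}, {α, β, γ, δ, ζ}, {α, β, γ, ε, ζ}, {α, β, δ, ε, ζ}, {α, γ, δ, ε, ζ}, {β, γ, δ, ε, ζ}, Ω }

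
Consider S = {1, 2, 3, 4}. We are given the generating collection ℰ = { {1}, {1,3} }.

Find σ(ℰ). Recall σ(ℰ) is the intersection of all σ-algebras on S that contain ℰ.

Seed the family with ℰ together with ∅ and S: { {}, {1}, {1,3}, S }.
Iteration 1 (2 new):
  {2,4}  = complement {1,3}
  {2,3,4}  = complement {1}
  — 6 sets.
Iteration 2 adds 1:
  {1,2,4}  = {2,4} ∪ {1}
  — 7 sets.
Iteration 3. New:
  {3}  = complement {1,2,4}
  — 8 sets.
Iteration 4: stable.

Hence σ(ℰ) has 8 members: { {}, {1}, {3}, {1,3}, {2,4}, {1,2,4}, {2,3,4}, S }.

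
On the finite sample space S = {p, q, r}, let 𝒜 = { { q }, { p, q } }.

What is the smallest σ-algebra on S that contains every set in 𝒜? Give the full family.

Start: 𝒜 ∪ {∅, S} = { {  }, { q }, { p, q }, S }.
Round 1. New:
  { r }  = S∖{ p, q }
  { p, r }  = S∖{ q }
Round 2 adds 1:
  { q, r }  = { r } ∪ { q }
Round 3: 1 new —
  { p }  = S∖{ q, r }
Round 4: stable.

|σ(𝒜)| = 8.  σ(𝒜) = { {  }, { p }, { q }, { r }, { p, q }, { p, r }, { q, r }, S }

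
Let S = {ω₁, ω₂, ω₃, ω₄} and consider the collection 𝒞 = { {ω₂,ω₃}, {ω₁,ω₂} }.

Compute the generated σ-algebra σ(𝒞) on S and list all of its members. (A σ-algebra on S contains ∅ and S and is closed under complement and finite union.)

σ(𝒞) (16 sets): { {}, {ω₁}, {ω₂}, {ω₃}, {ω₄}, {ω₁,ω₂}, {ω₁,ω₃}, {ω₁,ω₄}, {ω₂,ω₃}, {ω₂,ω₄}, {ω₃,ω₄}, {ω₁,ω₂,ω₃}, {ω₁,ω₂,ω₄}, {ω₁,ω₃,ω₄}, {ω₂,ω₃,ω₄}, S }

Derivation:
Take S₀ = 𝒞 ∪ {∅, S} = { {}, {ω₁,ω₂}, {ω₂,ω₃}, S }.
Step 1: +3 →
  {ω₁,ω₄}  = ᶜ of {ω₂,ω₃}
  {ω₃,ω₄}  = ᶜ of {ω₁,ω₂}
  {ω₁,ω₂,ω₃}  = {ω₁,ω₂} ∪ {ω₂,ω₃}
  |family| = 7
Step 2: +4 →
  {ω₄}  = ᶜ of {ω₁,ω₂,ω₃}
  {ω₁,ω₂,ω₄}  = {ω₁,ω₄} ∪ {ω₁,ω₂}
  {ω₁,ω₃,ω₄}  = {ω₃,ω₄} ∪ {ω₁,ω₄}
  {ω₂,ω₃,ω₄}  = {ω₃,ω₄} ∪ {ω₂,ω₃}
  |family| = 11
Step 3 adds 3:
  {ω₁}  = ᶜ of {ω₂,ω₃,ω₄}
  {ω₂}  = ᶜ of {ω₁,ω₃,ω₄}
  {ω₃}  = ᶜ of {ω₁,ω₂,ω₄}
  |family| = 14
Step 4 adds 2:
  {ω₁,ω₃}  = {ω₃} ∪ {ω₁}
  {ω₂,ω₄}  = {ω₄} ∪ {ω₂}
  |family| = 16
Step 5 adds nothing — fixpoint reached.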